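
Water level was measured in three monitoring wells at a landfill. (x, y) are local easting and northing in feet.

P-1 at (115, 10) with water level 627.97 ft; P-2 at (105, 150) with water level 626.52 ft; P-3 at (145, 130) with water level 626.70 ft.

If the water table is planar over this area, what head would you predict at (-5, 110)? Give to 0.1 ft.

Taking P-1 as reference: P-2−P-1 = (-10, 140, -1.45); P-3−P-1 = (30, 120, -1.27).
Solve a·Δx + b·Δy = Δh: det = (-10)·120 − 30·140 = -5400.
∂h/∂x = [(-1.45)·120 − (-1.27)·140] / -5400 = -0.0007037
∂h/∂y = [(-10)·(-1.27) − 30·(-1.45)] / -5400 = -0.01041
h(-5, 110) = 627.97 + (-0.0007037)·(-120) + (-0.01041)·(100) = 627.97 +0.084 -1.041 = 627.014 ft.

627.0 ft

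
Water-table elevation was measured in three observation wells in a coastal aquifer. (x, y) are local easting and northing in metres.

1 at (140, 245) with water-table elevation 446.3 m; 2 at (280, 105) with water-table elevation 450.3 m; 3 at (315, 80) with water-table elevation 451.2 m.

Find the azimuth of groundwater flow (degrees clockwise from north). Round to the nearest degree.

Differences from 1: to 2 (Δx, Δy, Δh) = (140, -140, +4.0); to 3 = (175, -165, +4.9).
Determinant of the coordinate differences = 140·(-165) − 175·(-140) = 1400.
∂h/∂x = [(+4.0)·(-165) − (+4.9)·(-140)] / 1400 = +0.01857
∂h/∂y = [140·(+4.9) − 175·(+4.0)] / 1400 = -0.01000
Flow direction (−∇h) has components (-0.01857 E, +0.01000 N).
Azimuth = atan2(E, N) = atan2(-0.01857, +0.01000) = 298.3° ≈ 298°.

298°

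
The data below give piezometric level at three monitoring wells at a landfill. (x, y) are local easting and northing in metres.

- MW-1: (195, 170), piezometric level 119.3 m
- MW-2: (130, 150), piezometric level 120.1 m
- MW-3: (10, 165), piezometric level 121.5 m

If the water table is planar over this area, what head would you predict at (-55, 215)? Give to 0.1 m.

Three-point gradient (reference MW-1): Δ to MW-2 = (-65, -20, +0.8), Δ to MW-3 = (-185, -5, +2.2).
∂h/∂x = -0.01185, ∂h/∂y = -0.001481 (det = -3375).
h(-55, 215) = 119.3 + (-0.01185)·(-250) + (-0.001481)·(45) = 119.3 +2.963 -0.067 = 122.196 m.

122.2 m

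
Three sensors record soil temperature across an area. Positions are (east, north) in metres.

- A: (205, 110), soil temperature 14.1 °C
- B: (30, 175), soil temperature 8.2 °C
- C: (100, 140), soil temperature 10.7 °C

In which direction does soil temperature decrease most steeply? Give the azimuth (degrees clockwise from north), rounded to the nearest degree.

299°

Taking A as reference: B−A = (-175, 65, -5.9); C−A = (-105, 30, -3.4).
Solve a·Δx + b·Δy = ΔT: det = (-175)·30 − (-105)·65 = 1575.
∂T/∂x = [(-5.9)·30 − (-3.4)·65] / 1575 = +0.02794
∂T/∂y = [(-175)·(-3.4) − (-105)·(-5.9)] / 1575 = -0.01556
Steepest decrease is along −∇f: components (-0.02794 E, +0.01556 N).
Azimuth = atan2(-0.02794, +0.01556) = 299.1° ≈ 299°.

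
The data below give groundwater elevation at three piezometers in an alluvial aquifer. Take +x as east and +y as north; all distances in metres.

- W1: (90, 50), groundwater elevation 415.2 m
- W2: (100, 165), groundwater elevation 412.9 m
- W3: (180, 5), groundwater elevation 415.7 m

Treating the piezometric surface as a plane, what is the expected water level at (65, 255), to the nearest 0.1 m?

411.3 m

With h = a·x + b·y + c and W1 as origin, the differences give:
  10·a + 115·b = -2.3
  90·a + (-45)·b = +0.5
Eliminate b (×(-45) and ×115, subtract): -10800·a = 46.00 → a = ∂h/∂x = -0.004259
Back-substitute: b = ∂h/∂y = -0.01963.
h(65, 255) = 415.2 + (-0.004259)·(-25) + (-0.01963)·(205) = 415.2 +0.106 -4.024 = 411.282 m.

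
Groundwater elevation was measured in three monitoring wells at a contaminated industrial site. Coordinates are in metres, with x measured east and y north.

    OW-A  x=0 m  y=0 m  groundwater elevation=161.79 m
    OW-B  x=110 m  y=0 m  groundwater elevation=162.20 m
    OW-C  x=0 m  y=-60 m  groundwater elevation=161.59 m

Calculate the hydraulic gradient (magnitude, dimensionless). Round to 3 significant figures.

∂h/∂x = (162.20 − 161.79) / (110 − 0) = +0.003727
∂h/∂y = (161.59 − 161.79) / (-60 − 0) = +0.003333
|∇h| = √(0.003727² + 0.003333²) = 0.005

0.00500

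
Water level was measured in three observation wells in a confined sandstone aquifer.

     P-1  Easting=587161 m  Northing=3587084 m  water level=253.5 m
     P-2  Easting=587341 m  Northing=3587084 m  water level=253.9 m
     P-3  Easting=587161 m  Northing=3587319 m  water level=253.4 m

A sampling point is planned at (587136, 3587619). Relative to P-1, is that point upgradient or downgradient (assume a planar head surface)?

downgradient

∂h/∂x = (253.9 − 253.5) / (587341 − 587161) = +0.002222
∂h/∂y = (253.4 − 253.5) / (3587319 − 3587084) = -0.0004255
Head at (587136, 3587619) = 253.5 + (+0.002222)·(-25) + (-0.0004255)·(535) = 253.22 m.
That is lower than the 253.5 m at P-1, so the point is downgradient.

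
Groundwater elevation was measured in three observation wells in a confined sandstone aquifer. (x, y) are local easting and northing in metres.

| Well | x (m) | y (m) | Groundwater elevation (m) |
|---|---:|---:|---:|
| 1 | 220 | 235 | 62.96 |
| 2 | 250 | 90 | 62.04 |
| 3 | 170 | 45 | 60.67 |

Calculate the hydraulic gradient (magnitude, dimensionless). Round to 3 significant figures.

With h = a·x + b·y + c and 1 as origin, the differences give:
  30·a + (-145)·b = -0.92
  (-50)·a + (-190)·b = -2.29
Eliminate b (×(-190) and ×(-145), subtract): -12950·a = -157.250 → a = ∂h/∂x = +0.01214
Back-substitute: b = ∂h/∂y = +0.008857.
|∇h| = √(0.01214² + 0.008857²) = 0.01503

0.0150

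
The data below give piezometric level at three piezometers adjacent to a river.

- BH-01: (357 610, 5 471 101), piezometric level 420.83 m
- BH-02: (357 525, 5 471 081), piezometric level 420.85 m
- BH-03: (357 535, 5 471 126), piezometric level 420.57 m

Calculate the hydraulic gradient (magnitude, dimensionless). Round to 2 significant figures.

Taking BH-01 as reference: BH-02−BH-01 = (-85, -20, +0.02); BH-03−BH-01 = (-75, 25, -0.26).
Determinant of the coordinate differences = (-85)·25 − (-75)·(-20) = -3625.
∂h/∂x = [(+0.02)·25 − (-0.26)·(-20)] / -3625 = +0.001297
∂h/∂y = [(-85)·(-0.26) − (-75)·(+0.02)] / -3625 = -0.006510
|∇h| = √(0.001297² + -0.006510²) = 0.006638

0.0066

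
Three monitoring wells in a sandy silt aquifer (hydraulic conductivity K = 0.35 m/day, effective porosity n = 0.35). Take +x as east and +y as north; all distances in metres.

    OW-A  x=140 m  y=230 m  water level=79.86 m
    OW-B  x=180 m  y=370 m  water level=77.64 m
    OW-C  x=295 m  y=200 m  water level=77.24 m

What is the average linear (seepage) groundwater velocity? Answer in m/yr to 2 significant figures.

7.9 m/yr

With h = a·x + b·y + c and OW-A as origin, the differences give:
  40·a + 140·b = -2.22
  155·a + (-30)·b = -2.62
Eliminate b (×(-30) and ×140, subtract): -22900·a = 433.400 → a = ∂h/∂x = -0.01893
Back-substitute: b = ∂h/∂y = -0.01045.
|∇h| = √(-0.01893² + -0.01045²) = 0.02162
Seepage velocity v = K·i/n = 0.35 × 0.02162 / 0.35 = 0.02162 m/day = 7.897 m/yr.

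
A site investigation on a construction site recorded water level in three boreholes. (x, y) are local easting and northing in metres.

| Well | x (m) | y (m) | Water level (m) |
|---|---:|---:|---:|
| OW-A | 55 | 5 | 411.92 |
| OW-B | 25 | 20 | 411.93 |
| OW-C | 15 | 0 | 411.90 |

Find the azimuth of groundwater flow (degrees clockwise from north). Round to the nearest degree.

194°

Differences from OW-A: to OW-B (Δx, Δy, Δh) = (-30, 15, +0.01); to OW-C = (-40, -5, -0.02).
Solve a·Δx + b·Δy = Δh: det = (-30)·(-5) − (-40)·15 = 750.
∂h/∂x = [(+0.01)·(-5) − (-0.02)·15] / 750 = +0.0003333
∂h/∂y = [(-30)·(-0.02) − (-40)·(+0.01)] / 750 = +0.001333
Flow direction (−∇h) has components (-0.0003333 E, -0.001333 N).
Azimuth = atan2(E, N) = atan2(-0.0003333, -0.001333) = 194.0° ≈ 194°.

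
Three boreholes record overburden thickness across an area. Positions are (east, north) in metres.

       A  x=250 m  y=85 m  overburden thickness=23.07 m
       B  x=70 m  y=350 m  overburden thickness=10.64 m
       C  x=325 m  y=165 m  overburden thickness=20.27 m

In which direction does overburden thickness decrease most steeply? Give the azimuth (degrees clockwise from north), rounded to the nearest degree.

350°

Taking A as reference: B−A = (-180, 265, -12.43); C−A = (75, 80, -2.80).
Solve a·Δx + b·Δy = Δd: det = (-180)·80 − 75·265 = -34275.
∂d/∂x = [(-12.43)·80 − (-2.80)·265] / -34275 = +0.007364
∂d/∂y = [(-180)·(-2.80) − 75·(-12.43)] / -34275 = -0.04190
Steepest decrease is along −∇f: components (-0.007364 E, +0.04190 N).
Azimuth = atan2(-0.007364, +0.04190) = 350.0° ≈ 350°.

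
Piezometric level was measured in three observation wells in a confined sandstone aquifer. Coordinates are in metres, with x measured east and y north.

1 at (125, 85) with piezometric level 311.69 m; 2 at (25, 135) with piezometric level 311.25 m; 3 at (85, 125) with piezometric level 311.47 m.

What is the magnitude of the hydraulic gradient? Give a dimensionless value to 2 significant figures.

0.0040

Differences from 1: to 2 (Δx, Δy, Δh) = (-100, 50, -0.44); to 3 = (-40, 40, -0.22).
Solve a·Δx + b·Δy = Δh: det = (-100)·40 − (-40)·50 = -2000.
∂h/∂x = [(-0.44)·40 − (-0.22)·50] / -2000 = +0.003300
∂h/∂y = [(-100)·(-0.22) − (-40)·(-0.44)] / -2000 = -0.002200
|∇h| = √(0.003300² + -0.002200²) = 0.003966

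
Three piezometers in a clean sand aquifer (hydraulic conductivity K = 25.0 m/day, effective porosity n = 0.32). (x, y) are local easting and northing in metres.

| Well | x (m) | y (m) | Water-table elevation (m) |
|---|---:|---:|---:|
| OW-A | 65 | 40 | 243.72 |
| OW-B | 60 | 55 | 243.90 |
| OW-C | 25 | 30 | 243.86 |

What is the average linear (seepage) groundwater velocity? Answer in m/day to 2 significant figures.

Three-point gradient (reference OW-A): Δ to OW-B = (-5, 15, +0.18), Δ to OW-C = (-40, -10, +0.14).
∂h/∂x = -0.006000, ∂h/∂y = +0.01000 (det = 650).
|∇h| = √(-0.006000² + 0.01000²) = 0.01166
Seepage velocity v = K·i/n = 25.0 × 0.01166 / 0.32 = 0.9109 m/day.

0.91 m/day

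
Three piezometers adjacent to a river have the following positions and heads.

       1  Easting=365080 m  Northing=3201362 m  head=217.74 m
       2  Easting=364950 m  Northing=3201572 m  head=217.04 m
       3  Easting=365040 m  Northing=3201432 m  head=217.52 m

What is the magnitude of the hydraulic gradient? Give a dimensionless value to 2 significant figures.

0.0041

With h = a·x + b·y + c and 1 as origin, the differences give:
  (-130)·a + 210·b = -0.70
  (-40)·a + 70·b = -0.22
Eliminate b (×70 and ×210, subtract): -700·a = -2.800 → a = ∂h/∂x = +0.004000
Back-substitute: b = ∂h/∂y = -0.0008571.
|∇h| = √(0.004000² + -0.0008571²) = 0.004091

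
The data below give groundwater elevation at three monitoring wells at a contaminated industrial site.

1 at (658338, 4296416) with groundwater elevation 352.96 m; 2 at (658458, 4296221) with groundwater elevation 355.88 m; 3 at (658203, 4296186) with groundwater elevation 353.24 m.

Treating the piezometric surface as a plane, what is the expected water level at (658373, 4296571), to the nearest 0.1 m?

With h = a·x + b·y + c and 1 as origin, the differences give:
  120·a + (-195)·b = +2.92
  (-135)·a + (-230)·b = +0.28
Eliminate b (×(-230) and ×(-195), subtract): -53925·a = -617.000 → a = ∂h/∂x = +0.01144
Back-substitute: b = ∂h/∂y = -0.007933.
h(658373, 4296571) = 352.96 + (+0.01144)·(35) + (-0.007933)·(155) = 352.96 +0.400 -1.230 = 352.131 m.

352.1 m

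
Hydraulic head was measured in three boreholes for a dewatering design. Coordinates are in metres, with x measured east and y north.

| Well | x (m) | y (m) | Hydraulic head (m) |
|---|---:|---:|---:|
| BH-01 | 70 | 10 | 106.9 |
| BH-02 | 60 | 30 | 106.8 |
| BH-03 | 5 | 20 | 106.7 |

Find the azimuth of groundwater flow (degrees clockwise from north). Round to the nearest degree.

326°

With h = a·x + b·y + c and BH-01 as origin, the differences give:
  (-10)·a + 20·b = -0.1
  (-65)·a + 10·b = -0.2
Eliminate b (×10 and ×20, subtract): 1200·a = 3.00 → a = ∂h/∂x = +0.002500
Back-substitute: b = ∂h/∂y = -0.003750.
Flow direction (−∇h) has components (-0.002500 E, +0.003750 N).
Azimuth = atan2(E, N) = atan2(-0.002500, +0.003750) = 326.3° ≈ 326°.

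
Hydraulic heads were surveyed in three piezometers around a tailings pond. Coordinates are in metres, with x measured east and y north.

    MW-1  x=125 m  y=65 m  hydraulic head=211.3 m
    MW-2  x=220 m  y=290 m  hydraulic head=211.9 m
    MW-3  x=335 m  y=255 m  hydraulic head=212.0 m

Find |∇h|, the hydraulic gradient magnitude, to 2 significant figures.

0.0025

With h = a·x + b·y + c and MW-1 as origin, the differences give:
  95·a + 225·b = +0.6
  210·a + 190·b = +0.7
Eliminate b (×190 and ×225, subtract): -29200·a = -43.50 → a = ∂h/∂x = +0.001490
Back-substitute: b = ∂h/∂y = +0.002038.
|∇h| = √(0.001490² + 0.002038²) = 0.002525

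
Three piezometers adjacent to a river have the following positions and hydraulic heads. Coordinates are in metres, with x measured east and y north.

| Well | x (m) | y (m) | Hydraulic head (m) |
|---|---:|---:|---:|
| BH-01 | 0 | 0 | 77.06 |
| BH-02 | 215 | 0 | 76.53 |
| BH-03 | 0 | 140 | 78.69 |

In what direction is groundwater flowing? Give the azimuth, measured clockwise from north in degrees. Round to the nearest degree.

168°

∂h/∂x = (76.53 − 77.06) / (215 − 0) = -0.002465
∂h/∂y = (78.69 − 77.06) / (140 − 0) = +0.01164
Flow direction (−∇h) has components (+0.002465 E, -0.01164 N).
Azimuth = atan2(E, N) = atan2(+0.002465, -0.01164) = 168.0° ≈ 168°.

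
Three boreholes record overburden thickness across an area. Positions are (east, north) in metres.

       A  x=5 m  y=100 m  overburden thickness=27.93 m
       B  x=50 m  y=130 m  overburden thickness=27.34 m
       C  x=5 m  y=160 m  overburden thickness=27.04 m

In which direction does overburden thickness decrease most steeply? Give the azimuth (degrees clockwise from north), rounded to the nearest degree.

With d = a·x + b·y + c and A as origin, the differences give:
  45·a + 30·b = -0.59
  0·a + 60·b = -0.89
Eliminate b (×60 and ×30, subtract): 2700·a = -8.700 → a = ∂d/∂x = -0.003222
Back-substitute: b = ∂d/∂y = -0.01483.
Steepest decrease is along −∇f: components (+0.003222 E, +0.01483 N).
Azimuth = atan2(+0.003222, +0.01483) = 12.3° ≈ 012°.

012°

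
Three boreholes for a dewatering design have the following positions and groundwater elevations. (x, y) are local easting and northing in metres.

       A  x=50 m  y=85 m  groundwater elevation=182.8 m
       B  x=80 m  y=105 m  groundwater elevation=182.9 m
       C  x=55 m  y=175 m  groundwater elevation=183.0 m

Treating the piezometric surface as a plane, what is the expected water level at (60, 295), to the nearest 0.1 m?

183.3 m

Three-point gradient (reference A): Δ to B = (30, 20, +0.1), Δ to C = (5, 90, +0.2).
∂h/∂x = +0.001923, ∂h/∂y = +0.002115 (det = 2600).
h(60, 295) = 182.8 + (+0.001923)·(10) + (+0.002115)·(210) = 182.8 +0.019 +0.444 = 183.263 m.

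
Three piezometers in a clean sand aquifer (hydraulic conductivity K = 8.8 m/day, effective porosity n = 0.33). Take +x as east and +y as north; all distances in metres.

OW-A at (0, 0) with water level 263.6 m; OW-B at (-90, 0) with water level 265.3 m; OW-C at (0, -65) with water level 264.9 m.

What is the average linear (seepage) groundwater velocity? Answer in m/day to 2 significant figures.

∂h/∂x = (265.3 − 263.6) / (-90 − 0) = -0.01889
∂h/∂y = (264.9 − 263.6) / (-65 − 0) = -0.02000
|∇h| = √(-0.01889² + -0.02000²) = 0.02751
Seepage velocity v = K·i/n = 8.8 × 0.02751 / 0.33 = 0.7336 m/day.

0.73 m/day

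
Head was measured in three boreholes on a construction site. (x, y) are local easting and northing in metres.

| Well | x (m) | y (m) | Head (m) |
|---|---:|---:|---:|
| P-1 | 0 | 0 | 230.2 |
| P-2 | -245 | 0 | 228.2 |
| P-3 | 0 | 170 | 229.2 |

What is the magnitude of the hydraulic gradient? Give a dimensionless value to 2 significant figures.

∂h/∂x = (228.2 − 230.2) / (-245 − 0) = +0.008163
∂h/∂y = (229.2 − 230.2) / (170 − 0) = -0.005882
|∇h| = √(0.008163² + -0.005882²) = 0.01006

0.010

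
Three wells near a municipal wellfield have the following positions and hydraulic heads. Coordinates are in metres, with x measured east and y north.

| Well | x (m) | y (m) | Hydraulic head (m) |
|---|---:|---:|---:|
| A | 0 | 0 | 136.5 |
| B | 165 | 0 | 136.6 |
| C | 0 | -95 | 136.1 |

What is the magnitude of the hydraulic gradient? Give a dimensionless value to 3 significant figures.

∂h/∂x = (136.6 − 136.5) / (165 − 0) = +0.0006061
∂h/∂y = (136.1 − 136.5) / (-95 − 0) = +0.004211
|∇h| = √(0.0006061² + 0.004211²) = 0.004254

0.00425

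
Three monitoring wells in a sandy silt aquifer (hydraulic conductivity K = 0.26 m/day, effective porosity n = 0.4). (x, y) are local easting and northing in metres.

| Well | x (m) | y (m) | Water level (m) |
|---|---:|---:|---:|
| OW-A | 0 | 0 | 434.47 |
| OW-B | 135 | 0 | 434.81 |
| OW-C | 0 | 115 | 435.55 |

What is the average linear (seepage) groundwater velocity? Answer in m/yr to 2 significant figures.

2.3 m/yr

∂h/∂x = (434.81 − 434.47) / (135 − 0) = +0.002519
∂h/∂y = (435.55 − 434.47) / (115 − 0) = +0.009391
|∇h| = √(0.002519² + 0.009391²) = 0.009723
Seepage velocity v = K·i/n = 0.26 × 0.009723 / 0.4 = 0.00632 m/day = 2.308 m/yr.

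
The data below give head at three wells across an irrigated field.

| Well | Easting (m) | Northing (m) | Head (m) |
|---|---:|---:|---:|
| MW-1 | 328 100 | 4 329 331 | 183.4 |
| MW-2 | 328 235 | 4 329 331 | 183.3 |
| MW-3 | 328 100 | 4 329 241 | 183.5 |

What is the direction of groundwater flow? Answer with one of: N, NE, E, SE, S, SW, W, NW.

NE

∂h/∂x = (183.3 − 183.4) / (328235 − 328100) = -0.0007407
∂h/∂y = (183.5 − 183.4) / (4329241 − 4329331) = -0.001111
Flow = −∇h = (+0.0007407 east, +0.001111 north), which points northeast.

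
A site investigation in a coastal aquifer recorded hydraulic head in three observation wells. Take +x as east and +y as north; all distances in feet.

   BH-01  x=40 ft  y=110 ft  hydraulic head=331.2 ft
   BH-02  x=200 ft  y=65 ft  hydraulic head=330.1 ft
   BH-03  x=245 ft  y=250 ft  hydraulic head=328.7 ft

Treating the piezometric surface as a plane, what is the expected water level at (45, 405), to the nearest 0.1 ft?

With h = a·x + b·y + c and BH-01 as origin, the differences give:
  160·a + (-45)·b = -1.1
  205·a + 140·b = -2.5
Eliminate b (×140 and ×(-45), subtract): 31625·a = -266.50 → a = ∂h/∂x = -0.008427
Back-substitute: b = ∂h/∂y = -0.005518.
h(45, 405) = 331.2 + (-0.008427)·(5) + (-0.005518)·(295) = 331.2 -0.042 -1.628 = 329.530 ft.

329.5 ft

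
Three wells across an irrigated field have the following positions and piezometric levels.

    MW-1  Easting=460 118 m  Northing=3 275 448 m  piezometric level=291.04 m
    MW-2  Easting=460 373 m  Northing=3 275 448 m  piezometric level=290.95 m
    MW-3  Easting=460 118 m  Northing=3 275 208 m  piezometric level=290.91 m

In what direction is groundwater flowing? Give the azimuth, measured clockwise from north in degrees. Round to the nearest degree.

∂h/∂x = (290.95 − 291.04) / (460373 − 460118) = -0.0003529
∂h/∂y = (290.91 − 291.04) / (3275208 − 3275448) = +0.0005417
Flow direction (−∇h) has components (+0.0003529 E, -0.0005417 N).
Azimuth = atan2(E, N) = atan2(+0.0003529, -0.0005417) = 146.9° ≈ 147°.

147°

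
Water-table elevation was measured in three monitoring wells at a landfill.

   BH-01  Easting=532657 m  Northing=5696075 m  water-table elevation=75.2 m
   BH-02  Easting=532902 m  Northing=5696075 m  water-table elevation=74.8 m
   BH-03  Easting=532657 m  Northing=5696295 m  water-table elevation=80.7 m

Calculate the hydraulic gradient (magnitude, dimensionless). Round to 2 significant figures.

∂h/∂x = (74.8 − 75.2) / (532902 − 532657) = -0.001633
∂h/∂y = (80.7 − 75.2) / (5696295 − 5696075) = +0.02500
|∇h| = √(-0.001633² + 0.02500²) = 0.02505

0.025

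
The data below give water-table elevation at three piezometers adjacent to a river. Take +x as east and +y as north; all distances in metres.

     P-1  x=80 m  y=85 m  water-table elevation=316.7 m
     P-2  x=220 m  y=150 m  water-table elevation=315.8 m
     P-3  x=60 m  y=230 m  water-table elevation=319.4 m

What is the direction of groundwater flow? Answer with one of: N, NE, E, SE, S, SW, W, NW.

SE

Differences from P-1: to P-2 (Δx, Δy, Δh) = (140, 65, -0.9); to P-3 = (-20, 145, +2.7).
Solve a·Δx + b·Δy = Δh: det = 140·145 − (-20)·65 = 21600.
∂h/∂x = [(-0.9)·145 − (+2.7)·65] / 21600 = -0.01417
∂h/∂y = [140·(+2.7) − (-20)·(-0.9)] / 21600 = +0.01667
Flow = −∇h = (+0.01417 east, -0.01667 north), which points southeast.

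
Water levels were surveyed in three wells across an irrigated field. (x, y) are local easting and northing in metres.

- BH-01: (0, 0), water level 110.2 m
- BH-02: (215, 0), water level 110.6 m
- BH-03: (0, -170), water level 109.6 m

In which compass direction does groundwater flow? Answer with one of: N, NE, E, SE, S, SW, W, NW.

∂h/∂x = (110.6 − 110.2) / (215 − 0) = +0.001860
∂h/∂y = (109.6 − 110.2) / (-170 − 0) = +0.003529
Flow = −∇h = (-0.001860 east, -0.003529 north), which points southwest.

SW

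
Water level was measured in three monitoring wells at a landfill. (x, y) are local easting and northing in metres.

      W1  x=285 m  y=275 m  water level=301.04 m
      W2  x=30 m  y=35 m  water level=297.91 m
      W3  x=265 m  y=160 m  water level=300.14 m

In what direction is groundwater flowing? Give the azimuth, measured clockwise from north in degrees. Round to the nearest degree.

With h = a·x + b·y + c and W1 as origin, the differences give:
  (-255)·a + (-240)·b = -3.13
  (-20)·a + (-115)·b = -0.90
Eliminate b (×(-115) and ×(-240), subtract): 24525·a = 143.950 → a = ∂h/∂x = +0.005870
Back-substitute: b = ∂h/∂y = +0.006805.
Flow direction (−∇h) has components (-0.005870 E, -0.006805 N).
Azimuth = atan2(E, N) = atan2(-0.005870, -0.006805) = 220.8° ≈ 221°.

221°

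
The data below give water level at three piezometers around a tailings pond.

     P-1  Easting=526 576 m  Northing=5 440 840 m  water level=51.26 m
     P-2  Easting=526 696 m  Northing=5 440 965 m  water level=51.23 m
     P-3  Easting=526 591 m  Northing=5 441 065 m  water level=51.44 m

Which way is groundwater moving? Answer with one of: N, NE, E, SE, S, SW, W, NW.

SE

With h = a·x + b·y + c and P-1 as origin, the differences give:
  120·a + 125·b = -0.03
  15·a + 225·b = +0.18
Eliminate b (×225 and ×125, subtract): 25125·a = -29.250 → a = ∂h/∂x = -0.001164
Back-substitute: b = ∂h/∂y = +0.0008776.
Flow = −∇h = (+0.001164 east, -0.0008776 north), which points southeast.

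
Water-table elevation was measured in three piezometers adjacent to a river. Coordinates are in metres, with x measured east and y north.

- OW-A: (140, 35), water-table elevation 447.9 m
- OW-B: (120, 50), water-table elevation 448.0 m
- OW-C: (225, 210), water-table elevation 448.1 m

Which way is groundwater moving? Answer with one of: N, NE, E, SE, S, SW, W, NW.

SE

Three-point gradient (reference OW-A): Δ to OW-B = (-20, 15, +0.1), Δ to OW-C = (85, 175, +0.2).
∂h/∂x = -0.003037, ∂h/∂y = +0.002618 (det = -4775).
Flow = −∇h = (+0.003037 east, -0.002618 north), which points southeast.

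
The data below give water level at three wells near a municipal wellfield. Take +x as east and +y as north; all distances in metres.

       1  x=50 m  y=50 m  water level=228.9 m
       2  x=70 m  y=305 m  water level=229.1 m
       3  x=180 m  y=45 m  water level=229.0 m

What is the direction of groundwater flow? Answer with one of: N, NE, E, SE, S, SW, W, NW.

SW

With h = a·x + b·y + c and 1 as origin, the differences give:
  20·a + 255·b = +0.2
  130·a + (-5)·b = +0.1
Eliminate b (×(-5) and ×255, subtract): -33250·a = -26.50 → a = ∂h/∂x = +0.0007970
Back-substitute: b = ∂h/∂y = +0.0007218.
Flow = −∇h = (-0.0007970 east, -0.0007218 north), which points southwest.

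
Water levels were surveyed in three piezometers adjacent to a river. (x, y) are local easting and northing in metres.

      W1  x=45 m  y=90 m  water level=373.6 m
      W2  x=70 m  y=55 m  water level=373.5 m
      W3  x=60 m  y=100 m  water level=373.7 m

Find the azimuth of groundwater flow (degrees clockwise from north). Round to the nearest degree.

Differences from W1: to W2 (Δx, Δy, Δh) = (25, -35, -0.1); to W3 = (15, 10, +0.1).
Determinant of the coordinate differences = 25·10 − 15·(-35) = 775.
∂h/∂x = [(-0.1)·10 − (+0.1)·(-35)] / 775 = +0.003226
∂h/∂y = [25·(+0.1) − 15·(-0.1)] / 775 = +0.005161
Flow direction (−∇h) has components (-0.003226 E, -0.005161 N).
Azimuth = atan2(E, N) = atan2(-0.003226, -0.005161) = 212.0° ≈ 212°.

212°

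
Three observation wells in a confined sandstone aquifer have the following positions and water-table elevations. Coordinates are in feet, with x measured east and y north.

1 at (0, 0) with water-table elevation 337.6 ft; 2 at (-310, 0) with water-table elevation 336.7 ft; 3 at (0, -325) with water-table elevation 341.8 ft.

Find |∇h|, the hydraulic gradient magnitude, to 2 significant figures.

∂h/∂x = (336.7 − 337.6) / (-310 − 0) = +0.002903
∂h/∂y = (341.8 − 337.6) / (-325 − 0) = -0.01292
|∇h| = √(0.002903² + -0.01292²) = 0.01324

0.013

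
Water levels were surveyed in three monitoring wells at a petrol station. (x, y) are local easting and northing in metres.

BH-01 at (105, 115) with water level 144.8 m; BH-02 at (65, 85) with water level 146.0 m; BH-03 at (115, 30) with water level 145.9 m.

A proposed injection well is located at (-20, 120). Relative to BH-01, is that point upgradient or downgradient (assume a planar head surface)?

upgradient

Taking BH-01 as reference: BH-02−BH-01 = (-40, -30, +1.2); BH-03−BH-01 = (10, -85, +1.1).
Solve a·Δx + b·Δy = Δh: det = (-40)·(-85) − 10·(-30) = 3700.
∂h/∂x = [(+1.2)·(-85) − (+1.1)·(-30)] / 3700 = -0.01865
∂h/∂y = [(-40)·(+1.1) − 10·(+1.2)] / 3700 = -0.01514
Head at (-20, 120) = 144.8 + (-0.01865)·(-125) + (-0.01514)·(5) = 147.06 m.
That is higher than the 144.8 m at BH-01, so the point is upgradient.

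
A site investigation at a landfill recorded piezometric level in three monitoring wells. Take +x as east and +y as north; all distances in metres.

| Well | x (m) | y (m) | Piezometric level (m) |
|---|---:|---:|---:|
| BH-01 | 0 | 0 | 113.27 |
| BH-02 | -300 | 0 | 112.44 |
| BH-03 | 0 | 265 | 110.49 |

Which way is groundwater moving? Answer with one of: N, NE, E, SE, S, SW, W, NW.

∂h/∂x = (112.44 − 113.27) / (-300 − 0) = +0.002767
∂h/∂y = (110.49 − 113.27) / (265 − 0) = -0.01049
Flow = −∇h = (-0.002767 east, +0.01049 north), which points north.

N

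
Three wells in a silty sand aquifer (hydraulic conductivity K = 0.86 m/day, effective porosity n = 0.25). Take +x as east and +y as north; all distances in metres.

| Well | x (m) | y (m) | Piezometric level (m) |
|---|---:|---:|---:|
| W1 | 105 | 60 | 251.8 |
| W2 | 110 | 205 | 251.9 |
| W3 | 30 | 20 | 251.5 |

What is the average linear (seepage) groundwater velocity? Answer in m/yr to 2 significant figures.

4.7 m/yr

With h = a·x + b·y + c and W1 as origin, the differences give:
  5·a + 145·b = +0.1
  (-75)·a + (-40)·b = -0.3
Eliminate b (×(-40) and ×145, subtract): 10675·a = 39.50 → a = ∂h/∂x = +0.003700
Back-substitute: b = ∂h/∂y = +0.0005621.
|∇h| = √(0.003700² + 0.0005621²) = 0.003742
Seepage velocity v = K·i/n = 0.86 × 0.003742 / 0.25 = 0.01287 m/day = 4.701 m/yr.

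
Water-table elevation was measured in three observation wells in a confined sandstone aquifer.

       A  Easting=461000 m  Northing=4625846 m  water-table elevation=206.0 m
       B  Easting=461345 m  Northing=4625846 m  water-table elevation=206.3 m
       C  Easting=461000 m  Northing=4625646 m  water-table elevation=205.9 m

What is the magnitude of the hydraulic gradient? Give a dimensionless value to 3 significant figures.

∂h/∂x = (206.3 − 206.0) / (461345 − 461000) = +0.0008696
∂h/∂y = (205.9 − 206.0) / (4625646 − 4625846) = +0.0005000
|∇h| = √(0.0008696² + 0.0005000²) = 0.001003

0.00100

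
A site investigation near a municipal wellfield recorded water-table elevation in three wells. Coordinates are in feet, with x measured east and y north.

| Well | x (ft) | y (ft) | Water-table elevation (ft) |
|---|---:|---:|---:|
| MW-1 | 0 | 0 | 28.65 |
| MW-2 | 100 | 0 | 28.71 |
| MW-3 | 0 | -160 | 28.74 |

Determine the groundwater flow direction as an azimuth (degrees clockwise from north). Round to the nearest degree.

∂h/∂x = (28.71 − 28.65) / (100 − 0) = +0.0006000
∂h/∂y = (28.74 − 28.65) / (-160 − 0) = -0.0005625
Flow direction (−∇h) has components (-0.0006000 E, +0.0005625 N).
Azimuth = atan2(E, N) = atan2(-0.0006000, +0.0005625) = 313.2° ≈ 313°.

313°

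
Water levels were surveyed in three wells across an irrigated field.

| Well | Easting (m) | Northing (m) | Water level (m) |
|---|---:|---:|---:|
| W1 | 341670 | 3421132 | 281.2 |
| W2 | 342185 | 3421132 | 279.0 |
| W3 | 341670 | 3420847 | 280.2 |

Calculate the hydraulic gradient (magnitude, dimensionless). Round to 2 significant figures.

∂h/∂x = (279.0 − 281.2) / (342185 − 341670) = -0.004272
∂h/∂y = (280.2 − 281.2) / (3420847 − 3421132) = +0.003509
|∇h| = √(-0.004272² + 0.003509²) = 0.005528

0.0055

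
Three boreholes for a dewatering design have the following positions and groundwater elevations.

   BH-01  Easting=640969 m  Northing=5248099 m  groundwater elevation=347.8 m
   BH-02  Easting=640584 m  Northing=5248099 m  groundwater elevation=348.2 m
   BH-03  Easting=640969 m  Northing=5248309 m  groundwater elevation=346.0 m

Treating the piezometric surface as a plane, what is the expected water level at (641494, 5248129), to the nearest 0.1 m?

∂h/∂x = (348.2 − 347.8) / (640584 − 640969) = -0.001039
∂h/∂y = (346.0 − 347.8) / (5248309 − 5248099) = -0.008571
h(641494, 5248129) = 347.8 + (-0.001039)·(525) + (-0.008571)·(30) = 347.8 -0.545 -0.257 = 346.997 m.

347.0 m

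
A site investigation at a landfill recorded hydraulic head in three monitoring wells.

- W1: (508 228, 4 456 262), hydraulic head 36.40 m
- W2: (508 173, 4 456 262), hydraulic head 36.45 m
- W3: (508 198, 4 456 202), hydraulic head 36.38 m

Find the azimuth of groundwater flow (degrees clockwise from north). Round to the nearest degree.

Differences from W1: to W2 (Δx, Δy, Δh) = (-55, 0, +0.05); to W3 = (-30, -60, -0.02).
Determinant of the coordinate differences = (-55)·(-60) − (-30)·0 = 3300.
∂h/∂x = [(+0.05)·(-60) − (-0.02)·0] / 3300 = -0.0009091
∂h/∂y = [(-55)·(-0.02) − (-30)·(+0.05)] / 3300 = +0.0007879
Flow direction (−∇h) has components (+0.0009091 E, -0.0007879 N).
Azimuth = atan2(E, N) = atan2(+0.0009091, -0.0007879) = 130.9° ≈ 131°.

131°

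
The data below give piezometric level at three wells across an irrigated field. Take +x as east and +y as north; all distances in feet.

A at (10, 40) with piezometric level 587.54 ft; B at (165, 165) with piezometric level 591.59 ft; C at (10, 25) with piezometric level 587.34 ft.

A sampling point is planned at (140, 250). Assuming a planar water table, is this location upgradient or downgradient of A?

upgradient

With h = a·x + b·y + c and A as origin, the differences give:
  155·a + 125·b = +4.05
  0·a + (-15)·b = -0.20
Eliminate b (×(-15) and ×125, subtract): -2325·a = -35.750 → a = ∂h/∂x = +0.01538
Back-substitute: b = ∂h/∂y = +0.01333.
Head at (140, 250) = 587.54 + (+0.01538)·(130) + (+0.01333)·(210) = 592.34 ft.
That is higher than the 587.54 ft at A, so the point is upgradient.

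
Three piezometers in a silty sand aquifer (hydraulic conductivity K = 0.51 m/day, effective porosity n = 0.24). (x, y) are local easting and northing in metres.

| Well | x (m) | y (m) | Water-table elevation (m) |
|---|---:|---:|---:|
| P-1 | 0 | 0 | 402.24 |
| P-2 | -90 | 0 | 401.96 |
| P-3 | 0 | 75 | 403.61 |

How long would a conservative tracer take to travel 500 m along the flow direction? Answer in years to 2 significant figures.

35 years

∂h/∂x = (401.96 − 402.24) / (-90 − 0) = +0.003111
∂h/∂y = (403.61 − 402.24) / (75 − 0) = +0.01827
|∇h| = √(0.003111² + 0.01827²) = 0.01853
Seepage velocity v = K·i/n = 0.51 × 0.01853 / 0.24 = 0.03938 m/day.
t = 500 / 0.03938 = 1.27e+04 days = 34.8 years.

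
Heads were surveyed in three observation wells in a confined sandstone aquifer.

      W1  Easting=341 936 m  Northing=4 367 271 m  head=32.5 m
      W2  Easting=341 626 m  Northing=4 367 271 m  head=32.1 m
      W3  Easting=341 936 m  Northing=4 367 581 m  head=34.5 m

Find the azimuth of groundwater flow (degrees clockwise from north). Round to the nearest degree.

∂h/∂x = (32.1 − 32.5) / (341626 − 341936) = +0.001290
∂h/∂y = (34.5 − 32.5) / (4367581 − 4367271) = +0.006452
Flow direction (−∇h) has components (-0.001290 E, -0.006452 N).
Azimuth = atan2(E, N) = atan2(-0.001290, -0.006452) = 191.3° ≈ 191°.

191°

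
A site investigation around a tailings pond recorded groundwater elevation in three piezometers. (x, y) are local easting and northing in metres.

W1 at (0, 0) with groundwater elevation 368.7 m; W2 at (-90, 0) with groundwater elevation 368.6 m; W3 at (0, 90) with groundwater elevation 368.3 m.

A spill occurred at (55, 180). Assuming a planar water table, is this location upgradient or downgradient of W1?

downgradient

∂h/∂x = (368.6 − 368.7) / (-90 − 0) = +0.001111
∂h/∂y = (368.3 − 368.7) / (90 − 0) = -0.004444
Head at (55, 180) = 368.7 + (+0.001111)·(55) + (-0.004444)·(180) = 367.96 m.
That is lower than the 368.7 m at W1, so the point is downgradient.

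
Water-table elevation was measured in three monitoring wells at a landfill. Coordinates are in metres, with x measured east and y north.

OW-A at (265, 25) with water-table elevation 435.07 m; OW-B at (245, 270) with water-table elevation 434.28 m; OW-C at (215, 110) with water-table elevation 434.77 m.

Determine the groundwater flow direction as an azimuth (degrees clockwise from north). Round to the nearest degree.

Differences from OW-A: to OW-B (Δx, Δy, Δh) = (-20, 245, -0.79); to OW-C = (-50, 85, -0.30).
Determinant of the coordinate differences = (-20)·85 − (-50)·245 = 10550.
∂h/∂x = [(-0.79)·85 − (-0.30)·245] / 10550 = +0.0006019
∂h/∂y = [(-20)·(-0.30) − (-50)·(-0.79)] / 10550 = -0.003175
Flow direction (−∇h) has components (-0.0006019 E, +0.003175 N).
Azimuth = atan2(E, N) = atan2(-0.0006019, +0.003175) = 349.3° ≈ 349°.

349°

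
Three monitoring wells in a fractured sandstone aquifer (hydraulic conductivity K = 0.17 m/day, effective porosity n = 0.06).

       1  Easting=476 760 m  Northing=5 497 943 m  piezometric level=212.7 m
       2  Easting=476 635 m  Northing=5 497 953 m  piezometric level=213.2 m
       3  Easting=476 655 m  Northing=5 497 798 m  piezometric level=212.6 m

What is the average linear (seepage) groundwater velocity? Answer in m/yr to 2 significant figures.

Differences from 1: to 2 (Δx, Δy, Δh) = (-125, 10, +0.5); to 3 = (-105, -145, -0.1).
Determinant of the coordinate differences = (-125)·(-145) − (-105)·10 = 19175.
∂h/∂x = [(+0.5)·(-145) − (-0.1)·10] / 19175 = -0.003729
∂h/∂y = [(-125)·(-0.1) − (-105)·(+0.5)] / 19175 = +0.003390
|∇h| = √(-0.003729² + 0.003390²) = 0.00504
Seepage velocity v = K·i/n = 0.17 × 0.00504 / 0.06 = 0.01428 m/day = 5.216 m/yr.

5.2 m/yr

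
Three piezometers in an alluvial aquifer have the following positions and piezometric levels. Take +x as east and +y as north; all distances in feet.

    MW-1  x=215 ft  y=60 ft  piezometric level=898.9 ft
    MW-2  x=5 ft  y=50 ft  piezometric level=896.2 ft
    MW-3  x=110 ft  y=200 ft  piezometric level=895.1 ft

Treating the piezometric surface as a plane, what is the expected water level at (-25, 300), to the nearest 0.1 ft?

891.6 ft

With h = a·x + b·y + c and MW-1 as origin, the differences give:
  (-210)·a + (-10)·b = -2.7
  (-105)·a + 140·b = -3.8
Eliminate b (×140 and ×(-10), subtract): -30450·a = -416.00 → a = ∂h/∂x = +0.01366
Back-substitute: b = ∂h/∂y = -0.01690.
h(-25, 300) = 898.9 + (+0.01366)·(-240) + (-0.01690)·(240) = 898.9 -3.279 -4.055 = 891.566 ft.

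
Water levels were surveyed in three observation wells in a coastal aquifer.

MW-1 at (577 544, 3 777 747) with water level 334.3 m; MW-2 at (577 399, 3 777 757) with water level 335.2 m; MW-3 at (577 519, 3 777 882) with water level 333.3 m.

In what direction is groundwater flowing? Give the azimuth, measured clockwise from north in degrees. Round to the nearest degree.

Three-point gradient (reference MW-1): Δ to MW-2 = (-145, 10, +0.9), Δ to MW-3 = (-25, 135, -1.0).
∂h/∂x = -0.006805, ∂h/∂y = -0.008668 (det = -19325).
Flow direction (−∇h) has components (+0.006805 E, +0.008668 N).
Azimuth = atan2(E, N) = atan2(+0.006805, +0.008668) = 38.1° ≈ 038°.

038°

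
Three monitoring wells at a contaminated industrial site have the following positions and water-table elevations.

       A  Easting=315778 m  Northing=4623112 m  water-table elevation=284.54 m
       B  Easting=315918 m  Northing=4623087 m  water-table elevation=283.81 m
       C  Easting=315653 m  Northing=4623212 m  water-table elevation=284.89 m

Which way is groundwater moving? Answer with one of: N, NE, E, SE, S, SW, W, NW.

With h = a·x + b·y + c and A as origin, the differences give:
  140·a + (-25)·b = -0.73
  (-125)·a + 100·b = +0.35
Eliminate b (×100 and ×(-25), subtract): 10875·a = -64.250 → a = ∂h/∂x = -0.005908
Back-substitute: b = ∂h/∂y = -0.003885.
Flow = −∇h = (+0.005908 east, +0.003885 north), which points northeast.

NE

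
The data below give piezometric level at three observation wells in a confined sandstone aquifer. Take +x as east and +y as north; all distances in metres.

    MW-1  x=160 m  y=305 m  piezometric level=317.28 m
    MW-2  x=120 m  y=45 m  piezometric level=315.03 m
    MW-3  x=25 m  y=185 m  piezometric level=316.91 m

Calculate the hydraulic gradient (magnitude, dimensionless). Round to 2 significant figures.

Differences from MW-1: to MW-2 (Δx, Δy, Δh) = (-40, -260, -2.25); to MW-3 = (-135, -120, -0.37).
Determinant of the coordinate differences = (-40)·(-120) − (-135)·(-260) = -30300.
∂h/∂x = [(-2.25)·(-120) − (-0.37)·(-260)] / -30300 = -0.005736
∂h/∂y = [(-40)·(-0.37) − (-135)·(-2.25)] / -30300 = +0.009536
|∇h| = √(-0.005736² + 0.009536²) = 0.01113

0.011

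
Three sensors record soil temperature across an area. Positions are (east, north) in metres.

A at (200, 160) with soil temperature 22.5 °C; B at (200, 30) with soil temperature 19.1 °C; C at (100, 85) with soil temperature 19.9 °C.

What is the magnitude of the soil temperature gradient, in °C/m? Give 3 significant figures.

0.0269 °C/m

With T = a·x + b·y + c and A as origin, the differences give:
  0·a + (-130)·b = -3.4
  (-100)·a + (-75)·b = -2.6
Eliminate b (×(-75) and ×(-130), subtract): -13000·a = -83.00 → a = ∂T/∂x = +0.006385
Back-substitute: b = ∂T/∂y = +0.02615.
|∇f| = √(0.006385² + 0.02615²) = 0.02692 °C/m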